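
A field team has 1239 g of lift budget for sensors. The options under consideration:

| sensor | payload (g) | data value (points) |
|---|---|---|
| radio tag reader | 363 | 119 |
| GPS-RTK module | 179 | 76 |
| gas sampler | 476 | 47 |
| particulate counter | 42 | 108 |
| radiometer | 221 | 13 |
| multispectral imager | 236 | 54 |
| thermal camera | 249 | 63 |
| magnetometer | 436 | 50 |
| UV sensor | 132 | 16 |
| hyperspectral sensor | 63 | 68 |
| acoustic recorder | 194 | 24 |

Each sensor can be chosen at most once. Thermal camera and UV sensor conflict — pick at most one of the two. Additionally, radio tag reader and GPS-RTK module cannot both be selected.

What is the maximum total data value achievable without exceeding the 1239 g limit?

436

By data value per g: particulate counter 2.57, hyperspectral sensor 1.08, GPS-RTK module 0.42, radio tag reader 0.33 lead.
Radio tag reader + particulate counter + multispectral imager + thermal camera + hyperspectral sensor + acoustic recorder uses 1147 of the 1239 g and totals 436.
An exhaustive check of the 2048 subsets confirms 436.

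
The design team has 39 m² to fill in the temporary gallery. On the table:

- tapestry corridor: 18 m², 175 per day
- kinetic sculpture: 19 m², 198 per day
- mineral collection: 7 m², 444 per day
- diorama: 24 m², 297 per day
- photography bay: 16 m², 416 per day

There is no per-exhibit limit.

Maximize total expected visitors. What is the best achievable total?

2220

Density check — mineral collection 63.43, photography bay 26.00, diorama 12.38, kinetic sculpture 10.42 are the best per m².
Best packing: 5×mineral collection — 35 m², 2220 total.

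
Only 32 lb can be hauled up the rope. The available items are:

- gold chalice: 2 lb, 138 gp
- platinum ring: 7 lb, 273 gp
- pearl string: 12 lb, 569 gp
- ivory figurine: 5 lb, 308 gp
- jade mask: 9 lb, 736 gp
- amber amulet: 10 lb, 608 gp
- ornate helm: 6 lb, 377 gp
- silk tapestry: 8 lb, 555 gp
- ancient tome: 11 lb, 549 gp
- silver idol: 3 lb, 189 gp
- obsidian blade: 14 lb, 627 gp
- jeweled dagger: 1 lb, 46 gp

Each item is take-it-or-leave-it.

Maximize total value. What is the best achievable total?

2226

The ratio heuristic lands on gold chalice + jade mask + ornate helm + silk tapestry + silver idol + jeweled dagger (2041) but leaves 3 lb idle.
The 7 lb tied up in ornate helm and jeweled dagger is better spent on amber amulet — total rises to 2226 (32 lb).
Nothing else within 32 lb beats 2226.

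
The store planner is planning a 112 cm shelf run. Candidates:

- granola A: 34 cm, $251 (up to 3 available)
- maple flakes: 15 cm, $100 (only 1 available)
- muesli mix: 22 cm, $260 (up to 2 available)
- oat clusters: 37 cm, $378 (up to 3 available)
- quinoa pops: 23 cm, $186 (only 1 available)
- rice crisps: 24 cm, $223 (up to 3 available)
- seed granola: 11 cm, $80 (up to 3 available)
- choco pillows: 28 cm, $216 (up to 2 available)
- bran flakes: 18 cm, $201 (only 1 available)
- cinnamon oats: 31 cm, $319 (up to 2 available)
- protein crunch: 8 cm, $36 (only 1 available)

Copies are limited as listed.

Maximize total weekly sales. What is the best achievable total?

1217

Ranking by ratio (weekly sales/cm): muesli mix 11.82, bran flakes 11.17, cinnamon oats 10.29.
Taking the top-ratio products first gives 2×muesli mix + seed granola + bran flakes + cinnamon oats + protein crunch for 1156 (112 cm).
Dropping seed granola and bran flakes and protein crunch frees 37 cm; slotting in oat clusters (37 cm) lifts the total to 1217 at 112 cm.
Nothing else within 112 cm beats 1217.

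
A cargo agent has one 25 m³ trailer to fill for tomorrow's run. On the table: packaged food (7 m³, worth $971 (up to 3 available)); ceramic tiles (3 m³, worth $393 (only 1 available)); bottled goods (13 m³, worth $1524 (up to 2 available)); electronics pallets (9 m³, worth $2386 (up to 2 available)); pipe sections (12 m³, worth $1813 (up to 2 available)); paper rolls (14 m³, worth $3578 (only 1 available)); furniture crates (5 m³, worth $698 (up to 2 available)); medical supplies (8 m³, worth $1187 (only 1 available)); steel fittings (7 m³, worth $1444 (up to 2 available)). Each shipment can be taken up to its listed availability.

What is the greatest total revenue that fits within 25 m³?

6216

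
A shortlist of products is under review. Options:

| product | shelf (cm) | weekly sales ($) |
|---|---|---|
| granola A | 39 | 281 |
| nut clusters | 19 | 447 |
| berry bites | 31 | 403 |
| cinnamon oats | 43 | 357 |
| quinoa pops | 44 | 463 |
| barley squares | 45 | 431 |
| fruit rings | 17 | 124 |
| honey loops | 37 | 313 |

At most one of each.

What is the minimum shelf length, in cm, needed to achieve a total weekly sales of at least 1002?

80

Look for the lowest-shelf combination reaching 1002.
nut clusters + quinoa pops + fruit rings reaches 1034 using 80 cm.
Below 80 cm the best achievable stays under 1002.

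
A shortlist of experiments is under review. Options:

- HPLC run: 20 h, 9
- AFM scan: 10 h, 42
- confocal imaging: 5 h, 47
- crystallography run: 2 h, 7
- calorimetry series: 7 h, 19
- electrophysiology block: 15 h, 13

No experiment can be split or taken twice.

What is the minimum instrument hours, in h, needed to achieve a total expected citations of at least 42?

5

Look for the lowest-instrument combination reaching 42.
confocal imaging: 47 expected citations at 5 h.
No combination under 5 h hits 42.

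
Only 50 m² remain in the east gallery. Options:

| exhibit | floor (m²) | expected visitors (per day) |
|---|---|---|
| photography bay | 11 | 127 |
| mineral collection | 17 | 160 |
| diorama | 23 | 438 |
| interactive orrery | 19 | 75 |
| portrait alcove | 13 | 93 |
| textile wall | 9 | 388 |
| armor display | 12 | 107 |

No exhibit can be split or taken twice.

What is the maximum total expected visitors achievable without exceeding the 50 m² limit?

By expected visitors per m²: textile wall 43.11, diorama 19.04, photography bay 11.55, mineral collection 9.41 lead.
The ratio heuristic lands on photography bay + diorama + textile wall (953) but leaves 7 m² idle.
Dropping photography bay frees 11 m²; slotting in mineral collection (17 m²) lifts the total to 986 at 49 m².
Next best is photography bay + diorama + textile wall at 953 (43 m²) — short by 33.

986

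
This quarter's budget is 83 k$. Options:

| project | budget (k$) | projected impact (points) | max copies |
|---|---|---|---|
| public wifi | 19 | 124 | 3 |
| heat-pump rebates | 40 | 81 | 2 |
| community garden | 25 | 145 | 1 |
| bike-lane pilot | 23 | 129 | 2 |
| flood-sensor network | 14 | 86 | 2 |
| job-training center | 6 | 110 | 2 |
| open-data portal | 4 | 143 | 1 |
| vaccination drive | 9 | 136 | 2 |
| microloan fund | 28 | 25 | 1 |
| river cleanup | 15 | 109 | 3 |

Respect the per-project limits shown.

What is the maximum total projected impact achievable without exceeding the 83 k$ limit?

977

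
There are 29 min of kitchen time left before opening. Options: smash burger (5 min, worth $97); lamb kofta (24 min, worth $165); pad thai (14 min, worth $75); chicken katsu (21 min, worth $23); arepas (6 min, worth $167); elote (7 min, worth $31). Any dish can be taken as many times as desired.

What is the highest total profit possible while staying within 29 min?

By profit per min: arepas 27.83, smash burger 19.40, lamb kofta 6.88, pad thai 5.36 lead.
Best packing: smash burger + 4×arepas — 29 min, 765 total.
That's the maximum — no swap from here does better than 765.

765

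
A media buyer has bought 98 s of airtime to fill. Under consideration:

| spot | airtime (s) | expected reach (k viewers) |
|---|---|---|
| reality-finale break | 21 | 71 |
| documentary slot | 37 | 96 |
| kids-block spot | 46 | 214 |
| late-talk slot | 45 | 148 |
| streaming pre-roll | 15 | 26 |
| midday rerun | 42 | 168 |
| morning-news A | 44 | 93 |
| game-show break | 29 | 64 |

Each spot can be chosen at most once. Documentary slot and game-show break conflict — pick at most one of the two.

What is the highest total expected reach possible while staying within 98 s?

382

The ratio ordering already packs tightly: kids-block spot + midday rerun, 88 s, 382.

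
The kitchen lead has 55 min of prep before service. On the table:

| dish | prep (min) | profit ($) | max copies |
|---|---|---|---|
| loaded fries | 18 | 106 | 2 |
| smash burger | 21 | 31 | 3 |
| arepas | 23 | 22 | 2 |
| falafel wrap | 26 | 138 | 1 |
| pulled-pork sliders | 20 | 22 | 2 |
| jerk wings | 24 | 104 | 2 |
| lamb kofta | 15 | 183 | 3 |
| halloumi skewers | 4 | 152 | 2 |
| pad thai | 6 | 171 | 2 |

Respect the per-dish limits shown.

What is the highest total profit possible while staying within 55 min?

Density check — halloumi skewers 38.00, pad thai 28.50, lamb kofta 12.20 are the best per min.
Best packing: 2×lamb kofta + 2×halloumi skewers + 2×pad thai — 50 min, 1012 total.
That's the maximum — no swap from here does better than 1012.

1012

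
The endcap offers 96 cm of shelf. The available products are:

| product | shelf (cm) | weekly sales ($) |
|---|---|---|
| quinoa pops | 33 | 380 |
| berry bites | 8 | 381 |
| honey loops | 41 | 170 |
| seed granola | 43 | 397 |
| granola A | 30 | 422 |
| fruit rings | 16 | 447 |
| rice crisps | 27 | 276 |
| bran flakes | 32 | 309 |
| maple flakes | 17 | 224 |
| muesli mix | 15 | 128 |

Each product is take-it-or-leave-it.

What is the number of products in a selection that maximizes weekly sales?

5

The maximum weekly sales within 96 cm is 1654.
One optimal bundle: berry bites + granola A + fruit rings + rice crisps + muesli mix (96 cm).
Any selection reaching 1654 contains exactly 5 products.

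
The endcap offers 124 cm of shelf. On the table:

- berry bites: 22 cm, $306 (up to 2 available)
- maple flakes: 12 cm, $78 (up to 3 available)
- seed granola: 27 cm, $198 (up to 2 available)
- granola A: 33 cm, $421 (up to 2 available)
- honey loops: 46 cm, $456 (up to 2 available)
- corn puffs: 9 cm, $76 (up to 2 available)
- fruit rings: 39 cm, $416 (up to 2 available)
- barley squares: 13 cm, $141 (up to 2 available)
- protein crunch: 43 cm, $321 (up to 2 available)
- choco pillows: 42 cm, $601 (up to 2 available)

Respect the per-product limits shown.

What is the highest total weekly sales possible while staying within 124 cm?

1660

Taking the top-ratio products first gives berry bites + barley squares + 2×choco pillows for 1649 (119 cm).
Replace barley squares with 2×corn puffs: the trade gains 11 net, giving 1660 at 124 cm.
No other feasible combination exceeds 1660.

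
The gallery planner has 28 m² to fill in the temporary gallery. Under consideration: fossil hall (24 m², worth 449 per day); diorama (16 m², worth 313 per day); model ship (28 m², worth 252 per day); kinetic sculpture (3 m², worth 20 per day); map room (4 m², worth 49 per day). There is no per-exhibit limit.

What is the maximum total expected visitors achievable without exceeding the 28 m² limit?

498

Greedy by ratio would take diorama + 3×map room: 28 m² used, total 460.
Replace diorama and 2×map room with fossil hall: the trade gains 38 net, giving 498 at 28 m².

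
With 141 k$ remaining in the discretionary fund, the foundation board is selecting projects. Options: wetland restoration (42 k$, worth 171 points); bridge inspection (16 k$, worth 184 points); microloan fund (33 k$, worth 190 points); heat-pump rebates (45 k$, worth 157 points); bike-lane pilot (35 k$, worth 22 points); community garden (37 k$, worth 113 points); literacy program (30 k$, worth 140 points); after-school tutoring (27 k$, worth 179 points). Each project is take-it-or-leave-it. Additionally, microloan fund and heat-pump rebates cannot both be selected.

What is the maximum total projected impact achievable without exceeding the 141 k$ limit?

Taking the top-ratio projects first gives bridge inspection + microloan fund + bike-lane pilot + literacy program + after-school tutoring for 715 (141 k$).
The 65 k$ tied up in bike-lane pilot and literacy program is better spent on wetland restoration — total rises to 724 (118 k$).
Next best is bridge inspection + microloan fund + bike-lane pilot + literacy program + after-school tutoring at 715 (141 k$) — short by 9.

724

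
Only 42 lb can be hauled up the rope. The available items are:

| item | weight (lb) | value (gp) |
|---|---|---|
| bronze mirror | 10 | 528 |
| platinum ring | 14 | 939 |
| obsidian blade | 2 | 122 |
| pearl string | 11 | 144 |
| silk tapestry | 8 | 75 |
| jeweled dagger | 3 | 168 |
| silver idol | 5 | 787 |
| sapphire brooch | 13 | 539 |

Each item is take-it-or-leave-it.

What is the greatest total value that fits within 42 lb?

2793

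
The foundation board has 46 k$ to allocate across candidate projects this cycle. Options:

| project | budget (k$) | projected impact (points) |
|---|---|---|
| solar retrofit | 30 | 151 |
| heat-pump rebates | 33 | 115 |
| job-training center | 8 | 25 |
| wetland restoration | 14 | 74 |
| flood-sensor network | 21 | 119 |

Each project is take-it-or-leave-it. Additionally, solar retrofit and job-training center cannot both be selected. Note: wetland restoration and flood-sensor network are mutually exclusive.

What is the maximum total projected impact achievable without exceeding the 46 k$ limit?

225

By projected impact per k$: flood-sensor network 5.67, wetland restoration 5.29, solar retrofit 5.03 lead.
Solar retrofit + wetland restoration uses 44 of the 46 k$ and totals 225.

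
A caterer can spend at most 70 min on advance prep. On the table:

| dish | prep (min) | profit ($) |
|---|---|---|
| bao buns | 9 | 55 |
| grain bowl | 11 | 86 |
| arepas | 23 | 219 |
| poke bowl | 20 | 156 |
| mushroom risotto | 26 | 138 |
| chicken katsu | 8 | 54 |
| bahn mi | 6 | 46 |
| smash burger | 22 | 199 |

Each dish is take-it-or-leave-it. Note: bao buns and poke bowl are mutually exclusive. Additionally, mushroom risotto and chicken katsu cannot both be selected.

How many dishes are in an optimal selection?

5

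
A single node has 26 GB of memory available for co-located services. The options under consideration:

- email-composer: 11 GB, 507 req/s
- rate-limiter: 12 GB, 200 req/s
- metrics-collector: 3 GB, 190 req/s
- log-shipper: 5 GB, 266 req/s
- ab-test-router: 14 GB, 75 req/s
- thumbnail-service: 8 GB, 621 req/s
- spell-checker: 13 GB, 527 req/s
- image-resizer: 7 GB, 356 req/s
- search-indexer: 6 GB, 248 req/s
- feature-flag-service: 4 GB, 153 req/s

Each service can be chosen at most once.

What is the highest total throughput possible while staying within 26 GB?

A density-first pass picks metrics-collector + log-shipper + thumbnail-service + image-resizer — 1433 at 23 GB.
Dropping metrics-collector frees 3 GB; slotting in search-indexer (6 GB) lifts the total to 1491 at 26 GB.
The closest alternative, email-composer + thumbnail-service + image-resizer, reaches only 1484.

1491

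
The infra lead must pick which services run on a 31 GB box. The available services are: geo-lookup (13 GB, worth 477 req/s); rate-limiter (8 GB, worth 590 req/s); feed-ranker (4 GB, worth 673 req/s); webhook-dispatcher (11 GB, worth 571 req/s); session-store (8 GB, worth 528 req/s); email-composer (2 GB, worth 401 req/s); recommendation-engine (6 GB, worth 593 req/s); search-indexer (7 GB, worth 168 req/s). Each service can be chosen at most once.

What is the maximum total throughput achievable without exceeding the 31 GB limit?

2828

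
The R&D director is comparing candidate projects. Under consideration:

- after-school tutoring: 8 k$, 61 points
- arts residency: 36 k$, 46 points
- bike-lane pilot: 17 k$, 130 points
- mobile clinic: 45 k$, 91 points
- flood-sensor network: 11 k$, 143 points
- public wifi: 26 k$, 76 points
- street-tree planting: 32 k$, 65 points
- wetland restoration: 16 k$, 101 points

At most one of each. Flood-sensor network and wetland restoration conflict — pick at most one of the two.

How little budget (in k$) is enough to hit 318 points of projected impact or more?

36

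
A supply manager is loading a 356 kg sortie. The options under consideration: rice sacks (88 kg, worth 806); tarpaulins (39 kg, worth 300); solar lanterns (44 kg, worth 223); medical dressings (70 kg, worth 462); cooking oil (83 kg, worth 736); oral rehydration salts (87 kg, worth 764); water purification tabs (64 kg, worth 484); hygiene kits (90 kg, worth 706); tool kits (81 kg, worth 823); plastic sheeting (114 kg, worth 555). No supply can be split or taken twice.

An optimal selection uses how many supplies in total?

Optimal total is 3149.
One optimal bundle: rice sacks + tarpaulins + cooking oil + water purification tabs + tool kits (355 kg).
Every optimal selection uses 5 supplies.

5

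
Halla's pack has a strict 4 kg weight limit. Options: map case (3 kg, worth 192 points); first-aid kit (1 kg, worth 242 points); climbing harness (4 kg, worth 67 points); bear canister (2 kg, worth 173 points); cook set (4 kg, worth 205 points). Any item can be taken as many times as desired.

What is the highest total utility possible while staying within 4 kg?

968

4×first-aid kit uses 4 of the 4 kg and totals 968.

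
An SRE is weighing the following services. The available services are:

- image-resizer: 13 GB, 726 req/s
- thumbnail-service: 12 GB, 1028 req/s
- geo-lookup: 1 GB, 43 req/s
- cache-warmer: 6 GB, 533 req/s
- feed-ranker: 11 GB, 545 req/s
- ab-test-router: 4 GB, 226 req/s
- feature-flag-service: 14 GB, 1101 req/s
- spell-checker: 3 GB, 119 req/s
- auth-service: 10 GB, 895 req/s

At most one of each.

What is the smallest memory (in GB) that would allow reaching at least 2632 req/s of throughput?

Need the lightest bundle worth ≥ 2632.
Taking thumbnail-service + cache-warmer + feature-flag-service gives 2662 (≥ 2632) for 32 GB.
Any bundle with less than 32 GB falls short of 2632.

32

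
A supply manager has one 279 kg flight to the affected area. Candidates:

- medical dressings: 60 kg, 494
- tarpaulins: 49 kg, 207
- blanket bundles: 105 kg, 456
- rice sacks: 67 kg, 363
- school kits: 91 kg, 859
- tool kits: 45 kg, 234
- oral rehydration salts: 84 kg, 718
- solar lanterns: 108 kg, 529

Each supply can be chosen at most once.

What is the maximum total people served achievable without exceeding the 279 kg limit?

Taking medical dressings + school kits + oral rehydration salts: 235 kg used, 2071 in people served.
That's the maximum — no swap from here does better than 2071.

2071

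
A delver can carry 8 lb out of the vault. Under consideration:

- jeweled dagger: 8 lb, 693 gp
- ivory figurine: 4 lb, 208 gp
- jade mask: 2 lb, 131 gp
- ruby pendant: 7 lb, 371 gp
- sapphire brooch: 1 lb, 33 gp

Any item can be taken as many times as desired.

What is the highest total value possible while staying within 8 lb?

Best packing: jeweled dagger — 8 lb, 693 total.
That's the maximum — no swap from here does better than 693.

693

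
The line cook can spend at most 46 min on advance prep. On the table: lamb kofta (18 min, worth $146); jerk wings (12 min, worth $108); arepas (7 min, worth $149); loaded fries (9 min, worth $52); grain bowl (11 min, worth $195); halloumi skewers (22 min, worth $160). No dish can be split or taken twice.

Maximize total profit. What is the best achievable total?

Density check — arepas 21.29, grain bowl 17.73, jerk wings 9.00, lamb kofta 8.11 are the best per min.
Greedy by ratio would take jerk wings + arepas + loaded fries + grain bowl: 39 min used, total 504.
Replace jerk wings with lamb kofta: the trade gains 38 net, giving 542 at 45 min.
The closest alternative, jerk wings + arepas + loaded fries + grain bowl, reaches only 504.

542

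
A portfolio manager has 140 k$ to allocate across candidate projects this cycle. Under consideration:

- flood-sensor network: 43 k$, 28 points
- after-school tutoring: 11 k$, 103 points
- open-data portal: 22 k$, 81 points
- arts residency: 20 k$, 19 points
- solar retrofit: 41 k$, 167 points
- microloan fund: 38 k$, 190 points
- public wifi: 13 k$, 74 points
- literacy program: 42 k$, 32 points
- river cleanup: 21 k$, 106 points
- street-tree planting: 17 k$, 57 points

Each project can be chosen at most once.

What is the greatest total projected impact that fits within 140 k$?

Ranking by ratio (projected impact/k$): after-school tutoring 9.36, public wifi 5.69, river cleanup 5.05, microloan fund 5.00.
A density-first pass picks after-school tutoring + solar retrofit + microloan fund + public wifi + river cleanup — 640 at 124 k$.
The 13 k$ tied up in public wifi is better spent on open-data portal — total rises to 647 (133 k$).
Every other selection either busts 140 k$ or fails to beat 647.

647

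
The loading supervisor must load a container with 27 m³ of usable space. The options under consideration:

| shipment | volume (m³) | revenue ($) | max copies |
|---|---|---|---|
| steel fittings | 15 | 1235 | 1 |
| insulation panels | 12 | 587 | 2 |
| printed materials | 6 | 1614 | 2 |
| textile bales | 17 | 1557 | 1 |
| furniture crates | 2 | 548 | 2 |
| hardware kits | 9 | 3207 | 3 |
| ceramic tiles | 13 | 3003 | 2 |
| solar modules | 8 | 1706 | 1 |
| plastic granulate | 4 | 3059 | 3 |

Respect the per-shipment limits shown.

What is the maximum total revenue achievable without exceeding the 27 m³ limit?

Filling by ratio: 2×furniture crates + hardware kits + 3×plastic granulate for 13480, with 2 m³ left unused.
Replace 2×furniture crates with printed materials: the trade gains 518 net, giving 13998 at 27 m³.

13998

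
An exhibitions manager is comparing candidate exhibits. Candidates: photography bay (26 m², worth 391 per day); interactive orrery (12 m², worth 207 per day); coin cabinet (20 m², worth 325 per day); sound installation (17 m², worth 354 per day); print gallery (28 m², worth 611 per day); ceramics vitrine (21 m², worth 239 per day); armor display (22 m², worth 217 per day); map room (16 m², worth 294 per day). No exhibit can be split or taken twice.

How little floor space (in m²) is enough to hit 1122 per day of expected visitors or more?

57

Look for the lowest-floor combination reaching 1122.
interactive orrery + sound installation + print gallery: 1172 expected visitors at 57 m².
Below 57 m² the best achievable stays under 1122.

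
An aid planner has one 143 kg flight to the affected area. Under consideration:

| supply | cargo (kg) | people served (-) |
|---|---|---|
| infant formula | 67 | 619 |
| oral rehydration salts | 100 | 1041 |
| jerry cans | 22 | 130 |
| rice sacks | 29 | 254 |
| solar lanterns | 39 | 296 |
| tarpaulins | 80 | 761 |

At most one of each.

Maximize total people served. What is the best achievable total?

1337

The ratio heuristic lands on oral rehydration salts + rice sacks (1295) but leaves 14 kg idle.
The 29 kg tied up in rice sacks is better spent on solar lanterns — total rises to 1337 (139 kg).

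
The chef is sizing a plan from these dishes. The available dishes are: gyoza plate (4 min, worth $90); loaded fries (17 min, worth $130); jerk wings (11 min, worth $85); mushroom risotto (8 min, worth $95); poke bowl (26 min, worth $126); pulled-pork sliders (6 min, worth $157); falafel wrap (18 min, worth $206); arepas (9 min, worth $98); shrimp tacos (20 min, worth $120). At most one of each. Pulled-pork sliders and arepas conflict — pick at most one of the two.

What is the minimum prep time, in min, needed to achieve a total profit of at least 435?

Look for the lowest-prep combination reaching 435.
gyoza plate + pulled-pork sliders + falafel wrap reaches 453 using 28 min.
Any bundle with less than 28 min falls short of 435.

28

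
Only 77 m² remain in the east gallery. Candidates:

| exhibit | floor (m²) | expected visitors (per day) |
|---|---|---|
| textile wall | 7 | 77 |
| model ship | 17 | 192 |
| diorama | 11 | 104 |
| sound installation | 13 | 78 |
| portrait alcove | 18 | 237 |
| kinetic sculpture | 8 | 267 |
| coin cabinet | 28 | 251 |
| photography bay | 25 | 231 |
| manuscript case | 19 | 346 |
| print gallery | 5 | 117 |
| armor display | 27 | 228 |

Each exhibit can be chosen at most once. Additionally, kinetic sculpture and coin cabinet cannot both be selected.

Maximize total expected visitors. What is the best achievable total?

1236

Best packing: textile wall + model ship + portrait alcove + kinetic sculpture + manuscript case + print gallery — 74 m², 1236 total.
That's the maximum — no feasible swap from here does better than 1236.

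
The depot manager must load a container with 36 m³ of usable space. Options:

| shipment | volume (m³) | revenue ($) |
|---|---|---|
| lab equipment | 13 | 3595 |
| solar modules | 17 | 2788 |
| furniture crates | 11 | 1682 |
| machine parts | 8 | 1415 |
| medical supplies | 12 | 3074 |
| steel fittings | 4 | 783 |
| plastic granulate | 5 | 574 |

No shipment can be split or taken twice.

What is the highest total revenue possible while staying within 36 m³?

8351

The ratio heuristic lands on lab equipment + medical supplies + steel fittings + plastic granulate (8026) but leaves 2 m³ idle.
Replace steel fittings and plastic granulate with furniture crates: the trade gains 325 net, giving 8351 at 36 m³.
Every other selection either busts 36 m³ or fails to beat 8351.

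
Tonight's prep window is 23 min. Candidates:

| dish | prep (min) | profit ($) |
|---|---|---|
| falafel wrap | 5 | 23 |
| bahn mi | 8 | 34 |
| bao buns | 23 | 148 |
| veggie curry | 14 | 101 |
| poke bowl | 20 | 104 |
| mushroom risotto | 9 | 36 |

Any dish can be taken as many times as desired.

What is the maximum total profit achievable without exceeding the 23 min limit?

148

The ratio heuristic lands on falafel wrap + veggie curry (124) but leaves 4 min idle.
The 19 min tied up in falafel wrap and veggie curry is better spent on bao buns — total rises to 148 (23 min).
No other feasible combination exceeds 148.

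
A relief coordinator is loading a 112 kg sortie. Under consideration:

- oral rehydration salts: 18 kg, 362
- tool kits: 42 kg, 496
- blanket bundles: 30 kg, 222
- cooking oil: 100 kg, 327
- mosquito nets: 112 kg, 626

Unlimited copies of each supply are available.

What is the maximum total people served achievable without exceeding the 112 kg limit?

Taking 6×oral rehydration salts: 108 kg used, 2172 in people served.

2172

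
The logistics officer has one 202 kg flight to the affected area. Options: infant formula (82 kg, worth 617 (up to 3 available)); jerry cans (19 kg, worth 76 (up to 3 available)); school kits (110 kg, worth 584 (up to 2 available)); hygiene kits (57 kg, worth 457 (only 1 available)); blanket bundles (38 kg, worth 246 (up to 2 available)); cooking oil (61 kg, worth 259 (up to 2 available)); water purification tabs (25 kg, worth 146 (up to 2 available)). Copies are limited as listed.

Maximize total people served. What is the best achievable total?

1480

Density check — hygiene kits 8.02, infant formula 7.52, blanket bundles 6.47, water purification tabs 5.84 are the best per kg.
A density-first pass picks infant formula + hygiene kits + blanket bundles + water purification tabs — 1466 at 202 kg.
The 82 kg tied up in hygiene kits and water purification tabs is better spent on infant formula — total rises to 1480 (202 kg).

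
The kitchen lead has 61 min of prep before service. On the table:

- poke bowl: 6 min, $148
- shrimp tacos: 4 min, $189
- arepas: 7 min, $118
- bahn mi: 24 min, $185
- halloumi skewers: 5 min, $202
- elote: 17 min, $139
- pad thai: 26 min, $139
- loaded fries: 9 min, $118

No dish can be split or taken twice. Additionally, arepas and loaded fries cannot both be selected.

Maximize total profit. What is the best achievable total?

Poke bowl + shrimp tacos + bahn mi + halloumi skewers + elote uses 56 of the 61 min and totals 863.

863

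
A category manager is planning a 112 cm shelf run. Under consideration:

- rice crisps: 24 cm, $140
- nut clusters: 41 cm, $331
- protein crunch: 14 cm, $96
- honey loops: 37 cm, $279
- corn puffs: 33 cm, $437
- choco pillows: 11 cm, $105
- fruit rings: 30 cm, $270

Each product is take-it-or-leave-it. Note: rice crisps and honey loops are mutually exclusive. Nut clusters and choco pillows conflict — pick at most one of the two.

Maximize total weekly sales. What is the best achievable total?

1091

Best packing: honey loops + corn puffs + choco pillows + fruit rings — 111 cm, 1091 total.
Next best is rice crisps + protein crunch + corn puffs + choco pillows + fruit rings at 1048 (112 cm) — short by 43.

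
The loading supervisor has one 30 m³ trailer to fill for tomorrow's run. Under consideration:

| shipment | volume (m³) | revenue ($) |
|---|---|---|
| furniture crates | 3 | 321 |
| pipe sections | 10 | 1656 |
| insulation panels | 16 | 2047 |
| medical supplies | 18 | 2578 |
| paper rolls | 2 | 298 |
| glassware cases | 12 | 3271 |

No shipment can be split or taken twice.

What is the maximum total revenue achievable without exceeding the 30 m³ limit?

5849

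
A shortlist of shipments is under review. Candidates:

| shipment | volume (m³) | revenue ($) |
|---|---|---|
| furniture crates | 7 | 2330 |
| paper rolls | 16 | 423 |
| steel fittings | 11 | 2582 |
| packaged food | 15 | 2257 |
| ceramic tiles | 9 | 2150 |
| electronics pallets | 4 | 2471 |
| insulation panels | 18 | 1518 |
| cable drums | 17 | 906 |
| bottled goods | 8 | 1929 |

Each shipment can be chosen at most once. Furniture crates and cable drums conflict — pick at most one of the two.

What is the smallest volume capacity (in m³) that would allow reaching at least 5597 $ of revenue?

19

Look for the lowest-volume combination reaching 5597.
Taking furniture crates + electronics pallets + bottled goods gives 6730 (≥ 5597) for 19 m³.
Any bundle with less than 19 m³ falls short of 5597.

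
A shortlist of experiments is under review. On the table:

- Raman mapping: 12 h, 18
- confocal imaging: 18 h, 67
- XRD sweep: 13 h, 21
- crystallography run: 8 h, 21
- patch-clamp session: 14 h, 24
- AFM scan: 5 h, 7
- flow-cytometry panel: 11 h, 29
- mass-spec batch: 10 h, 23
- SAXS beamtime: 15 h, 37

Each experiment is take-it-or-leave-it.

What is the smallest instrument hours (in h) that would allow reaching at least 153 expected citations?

52

Need the lightest bundle worth ≥ 153.
Taking confocal imaging + crystallography run + flow-cytometry panel + SAXS beamtime gives 154 (≥ 153) for 52 h.
Any bundle with less than 52 h falls short of 153.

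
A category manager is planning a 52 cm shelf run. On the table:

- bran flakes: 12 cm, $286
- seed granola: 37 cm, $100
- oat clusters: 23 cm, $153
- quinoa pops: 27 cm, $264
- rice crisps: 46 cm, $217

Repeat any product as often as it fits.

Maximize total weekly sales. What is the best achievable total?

1144

The ratio ordering already packs tightly: 4×bran flakes, 48 cm, 1144.
The spare 4 cm is too small for any remaining product, and no exchange beats 1144.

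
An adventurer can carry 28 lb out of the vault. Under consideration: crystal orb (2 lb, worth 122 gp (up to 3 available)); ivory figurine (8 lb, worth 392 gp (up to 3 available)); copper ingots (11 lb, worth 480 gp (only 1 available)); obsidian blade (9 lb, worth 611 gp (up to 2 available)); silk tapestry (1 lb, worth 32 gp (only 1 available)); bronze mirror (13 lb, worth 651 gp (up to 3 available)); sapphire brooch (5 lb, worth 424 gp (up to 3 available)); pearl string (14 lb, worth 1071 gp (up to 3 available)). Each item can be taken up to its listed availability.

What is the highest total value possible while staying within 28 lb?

Ranking by ratio (value/lb): sapphire brooch 84.80, pearl string 76.50, obsidian blade 67.89.
Greedy by ratio would take 2×crystal orb + obsidian blade + 3×sapphire brooch: 28 lb used, total 2127.
Replace obsidian blade and sapphire brooch with pearl string: the trade gains 36 net, giving 2163 at 28 lb.

2163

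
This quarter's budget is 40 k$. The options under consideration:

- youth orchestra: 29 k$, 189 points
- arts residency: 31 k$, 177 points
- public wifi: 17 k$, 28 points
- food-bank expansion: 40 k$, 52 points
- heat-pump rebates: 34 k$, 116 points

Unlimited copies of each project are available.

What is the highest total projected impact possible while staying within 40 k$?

Density check — youth orchestra 6.52, arts residency 5.71, heat-pump rebates 3.41 are the best per k$.
The ratio ordering already packs tightly: youth orchestra, 29 k$, 189.
No other feasible combination exceeds 189.

189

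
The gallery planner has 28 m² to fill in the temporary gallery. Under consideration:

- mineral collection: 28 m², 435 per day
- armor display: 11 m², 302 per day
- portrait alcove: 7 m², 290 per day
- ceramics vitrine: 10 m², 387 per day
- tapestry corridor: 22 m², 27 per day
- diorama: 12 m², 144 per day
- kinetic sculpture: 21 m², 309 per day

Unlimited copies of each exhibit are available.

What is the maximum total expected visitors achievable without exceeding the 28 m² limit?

Taking 4×portrait alcove: 28 m² used, 1160 in expected visitors.

1160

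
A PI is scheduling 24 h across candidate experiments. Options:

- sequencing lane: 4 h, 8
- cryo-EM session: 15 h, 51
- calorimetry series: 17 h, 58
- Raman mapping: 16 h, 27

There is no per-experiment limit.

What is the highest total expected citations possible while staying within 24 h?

By expected citations per h: calorimetry series 3.41, cryo-EM session 3.40, sequencing lane 2.00, Raman mapping 1.69 lead.
A density-first pass picks sequencing lane + calorimetry series — 66 at 21 h.
Replace calorimetry series with sequencing lane + cryo-EM session: the trade gains 1 net, giving 67 at 23 h.

67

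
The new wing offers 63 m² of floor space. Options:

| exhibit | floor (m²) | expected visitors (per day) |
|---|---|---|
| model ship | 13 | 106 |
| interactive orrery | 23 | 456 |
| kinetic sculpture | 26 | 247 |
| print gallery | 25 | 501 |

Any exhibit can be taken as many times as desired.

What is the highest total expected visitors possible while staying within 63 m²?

1108

Ranking by ratio (expected visitors/m²): print gallery 20.04, interactive orrery 19.83, kinetic sculpture 9.50, model ship 8.15.
Model ship + 2×print gallery uses 63 of the 63 m² and totals 1108.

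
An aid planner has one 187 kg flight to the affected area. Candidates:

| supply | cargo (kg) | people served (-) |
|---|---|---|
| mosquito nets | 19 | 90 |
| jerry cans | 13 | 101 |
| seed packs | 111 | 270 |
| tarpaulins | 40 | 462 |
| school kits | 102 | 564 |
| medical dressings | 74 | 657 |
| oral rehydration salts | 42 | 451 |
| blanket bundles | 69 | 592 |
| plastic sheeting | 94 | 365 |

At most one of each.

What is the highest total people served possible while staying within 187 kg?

1711

Greedy by ratio would take jerry cans + tarpaulins + medical dressings + oral rehydration salts: 169 kg used, total 1671.
Dropping jerry cans and oral rehydration salts frees 55 kg; slotting in blanket bundles (69 kg) lifts the total to 1711 at 183 kg.
That's the maximum — no swap from here does better than 1711.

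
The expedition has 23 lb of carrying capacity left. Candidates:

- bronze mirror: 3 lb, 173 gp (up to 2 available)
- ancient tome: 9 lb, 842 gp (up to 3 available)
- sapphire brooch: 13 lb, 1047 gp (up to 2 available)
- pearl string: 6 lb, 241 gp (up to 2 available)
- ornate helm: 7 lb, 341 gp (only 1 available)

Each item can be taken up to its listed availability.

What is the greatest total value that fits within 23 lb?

1889

Density check — ancient tome 93.56, sapphire brooch 80.54, bronze mirror 57.67, ornate helm 48.71 are the best per lb.
The ratio heuristic lands on bronze mirror + 2×ancient tome (1857) but leaves 2 lb idle.
The 12 lb tied up in bronze mirror and ancient tome is better spent on sapphire brooch — total rises to 1889 (22 lb).
Every other selection either busts 23 lb or exceeds an availability limit or fails to beat 1889.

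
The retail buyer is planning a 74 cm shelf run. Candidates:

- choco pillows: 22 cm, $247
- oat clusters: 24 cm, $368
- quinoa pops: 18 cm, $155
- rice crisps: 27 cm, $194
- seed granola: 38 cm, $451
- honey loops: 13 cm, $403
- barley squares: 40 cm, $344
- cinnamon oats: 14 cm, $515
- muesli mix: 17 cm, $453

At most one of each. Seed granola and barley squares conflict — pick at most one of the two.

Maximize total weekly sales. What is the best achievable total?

1739

By weekly sales per cm: cinnamon oats 36.79, honey loops 31.00, muesli mix 26.65, oat clusters 15.33 lead.
Oat clusters + honey loops + cinnamon oats + muesli mix uses 68 of the 74 cm and totals 1739.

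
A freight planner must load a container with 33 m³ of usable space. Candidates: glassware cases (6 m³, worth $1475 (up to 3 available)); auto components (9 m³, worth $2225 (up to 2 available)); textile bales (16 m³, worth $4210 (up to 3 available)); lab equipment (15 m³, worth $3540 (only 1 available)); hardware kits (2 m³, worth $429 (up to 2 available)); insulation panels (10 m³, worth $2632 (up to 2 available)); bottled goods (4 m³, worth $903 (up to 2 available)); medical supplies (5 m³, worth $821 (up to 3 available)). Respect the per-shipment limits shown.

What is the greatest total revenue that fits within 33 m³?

8420

Ranking by ratio (revenue/m³): insulation panels 263.20, textile bales 263.12, auto components 247.22.
A density-first pass picks auto components + 2×insulation panels + bottled goods — 8392 at 33 m³.
The 33 m³ tied up in auto components and 2×insulation panels and bottled goods is better spent on 2×textile bales — total rises to 8420 (32 m³).
That's the maximum — no swap from here does better than 8420.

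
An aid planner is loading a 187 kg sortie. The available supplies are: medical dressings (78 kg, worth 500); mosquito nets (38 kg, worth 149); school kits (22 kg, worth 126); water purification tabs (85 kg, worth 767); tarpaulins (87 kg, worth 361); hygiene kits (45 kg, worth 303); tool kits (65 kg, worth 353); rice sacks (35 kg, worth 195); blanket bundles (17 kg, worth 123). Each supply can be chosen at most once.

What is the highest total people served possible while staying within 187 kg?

1393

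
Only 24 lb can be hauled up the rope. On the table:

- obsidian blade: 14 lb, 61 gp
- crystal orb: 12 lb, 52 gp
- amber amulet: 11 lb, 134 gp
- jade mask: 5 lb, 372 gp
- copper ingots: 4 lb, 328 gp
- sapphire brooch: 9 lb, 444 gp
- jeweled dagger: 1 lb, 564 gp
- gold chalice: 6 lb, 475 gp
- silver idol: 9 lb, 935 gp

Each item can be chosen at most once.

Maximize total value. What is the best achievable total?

Ranking by ratio (value/lb): jeweled dagger 564.00, silver idol 103.89, copper ingots 82.00, gold chalice 79.17.
The ratio heuristic lands on copper ingots + jeweled dagger + gold chalice + silver idol (2302) but leaves 4 lb idle.
Dropping copper ingots frees 4 lb; slotting in jade mask (5 lb) lifts the total to 2346 at 21 lb.

2346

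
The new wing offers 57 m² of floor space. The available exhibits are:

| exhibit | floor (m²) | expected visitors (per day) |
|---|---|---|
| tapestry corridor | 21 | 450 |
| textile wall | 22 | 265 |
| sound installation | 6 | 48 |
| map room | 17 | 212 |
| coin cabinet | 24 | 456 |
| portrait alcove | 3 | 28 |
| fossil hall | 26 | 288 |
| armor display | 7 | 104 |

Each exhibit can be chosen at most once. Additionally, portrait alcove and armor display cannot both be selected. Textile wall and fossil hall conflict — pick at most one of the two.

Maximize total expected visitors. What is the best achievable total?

1010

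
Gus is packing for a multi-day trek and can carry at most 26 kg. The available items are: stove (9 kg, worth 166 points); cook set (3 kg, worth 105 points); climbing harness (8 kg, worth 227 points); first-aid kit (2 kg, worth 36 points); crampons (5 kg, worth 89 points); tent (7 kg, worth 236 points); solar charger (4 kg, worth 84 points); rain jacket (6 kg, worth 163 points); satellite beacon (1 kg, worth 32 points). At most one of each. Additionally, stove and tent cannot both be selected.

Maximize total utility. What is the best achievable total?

767

The ratio heuristic lands on cook set + climbing harness + tent + rain jacket + satellite beacon (763) but leaves 1 kg idle.
Dropping satellite beacon frees 1 kg; slotting in first-aid kit (2 kg) lifts the total to 767 at 26 kg.
Every other selection either busts 26 kg or breaks a pairing rule or fails to beat 767.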